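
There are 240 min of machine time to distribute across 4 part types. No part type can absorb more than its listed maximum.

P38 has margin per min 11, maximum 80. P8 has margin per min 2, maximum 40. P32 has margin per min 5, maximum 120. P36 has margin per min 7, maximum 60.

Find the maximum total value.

1800

Highest margin per min first: P38 11 > P36 7 > P32 5 > P8 2.
Give P38 80 to hit its cap of 80 ; 160 left.
Give P36 60 to hit its cap of 60 ; 100 left.
P32: +100 (room for 120) → 100. Pool exhausted.
Total = 11×80 + 5×100 + 7×60 = 1800.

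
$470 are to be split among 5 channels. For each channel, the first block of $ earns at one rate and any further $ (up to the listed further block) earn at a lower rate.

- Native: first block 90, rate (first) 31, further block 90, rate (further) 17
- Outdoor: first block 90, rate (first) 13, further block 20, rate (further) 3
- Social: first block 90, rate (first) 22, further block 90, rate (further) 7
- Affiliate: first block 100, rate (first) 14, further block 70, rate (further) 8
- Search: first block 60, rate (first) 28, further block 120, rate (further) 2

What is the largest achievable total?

Order all 10 blocks by rate: Native/first 31 > Search/first 28 > Social/first 22 > Native/second 17 > Affiliate/first 14 > Outdoor/first 13 > Affiliate/second 8 > Social/second 7 > Outdoor/second 3 > Search/second 2.
Fill Native first block (90 at 31) → 380 left.
Fill Search first block (60 at 28) → 320 left.
Social/first (22): +90 → 230 left.
Native second at 17: fill all 90 → 140 left.
Fill Affiliate first block (100 at 14) → 40 left.
Outdoor first at 13: only 40 left, fill 40.
Total = 31×90 + 28×60 + 22×90 + 17×90 + 14×100 + 13×40 = 9900.

9900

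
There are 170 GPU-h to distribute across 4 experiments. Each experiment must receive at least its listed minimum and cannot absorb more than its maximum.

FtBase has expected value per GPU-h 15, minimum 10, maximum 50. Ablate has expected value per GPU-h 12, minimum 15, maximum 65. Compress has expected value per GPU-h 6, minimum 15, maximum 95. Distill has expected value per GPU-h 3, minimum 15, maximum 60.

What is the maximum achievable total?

Meeting every minimum uses 10+15+15+15 = 55 GPU-h, leaving 115.
Highest expected value per GPU-h first: FtBase 15 > Ablate 12 > Compress 6 > Distill 3.
FtBase: +40 to 50 (cap) → 75 left.
Give Ablate 50 more to hit its cap of 65 → 25 left.
Only 25 left; Compress takes them to reach 40.
Total = 15×50 + 12×65 + 6×40 + 3×15 = 1815.

1815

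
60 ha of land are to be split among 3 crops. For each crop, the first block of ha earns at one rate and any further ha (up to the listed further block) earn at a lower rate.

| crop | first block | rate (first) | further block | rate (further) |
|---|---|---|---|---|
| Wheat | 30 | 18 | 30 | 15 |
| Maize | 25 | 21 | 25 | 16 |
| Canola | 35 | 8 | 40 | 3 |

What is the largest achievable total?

Treat each block as its own option and order by rate: Maize/T1 21 > Wheat/T1 18 > Maize/T2 16 > Wheat/T2 15 > Canola/T1 8 > Canola/T2 3.
Maize T1 at 21: fill all 25 → 35 left.
Wheat T1 at 18: fill all 30 → 5 left.
Maize T2 at 16: only 5 left, fill 5.
Total = 21×25 + 18×30 + 16×5 = 1145.

1145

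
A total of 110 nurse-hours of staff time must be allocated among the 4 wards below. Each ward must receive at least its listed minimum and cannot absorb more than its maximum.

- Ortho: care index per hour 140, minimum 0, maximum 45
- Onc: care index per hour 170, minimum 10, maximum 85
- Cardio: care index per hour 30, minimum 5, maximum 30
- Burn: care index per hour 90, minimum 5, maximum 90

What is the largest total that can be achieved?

17150

Meeting every minimum uses 0+10+5+5 = 20 nurse-hours, leaving 90.
Rank by care index per hour: Onc 170 > Ortho 140 > Burn 90 > Cardio 30.
Onc: +75 to 85 (cap) → 15 left.
Ortho has room for 45 more but only 15 remain, so it gets 15.
Total = 140×15 + 170×85 + 30×5 + 90×5 = 17150.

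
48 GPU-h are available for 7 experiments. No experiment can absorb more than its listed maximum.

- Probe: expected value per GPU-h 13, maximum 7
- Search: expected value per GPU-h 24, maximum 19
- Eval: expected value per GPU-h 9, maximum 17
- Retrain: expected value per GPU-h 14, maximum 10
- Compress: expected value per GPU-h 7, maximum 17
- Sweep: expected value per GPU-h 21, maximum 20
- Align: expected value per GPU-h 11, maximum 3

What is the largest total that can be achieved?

1002

Rank by expected value per GPU-h: Search 24 > Sweep 21 > Retrain 14 > Probe 13 > Align 11 > Eval 9 > Compress 7.
Give Search 19 to hit its cap of 19 → 29 left.
Sweep: +20 to 20 (cap) → 9 left.
Retrain has room for 10 but only 9 remain, so it gets 9.
Total = 24×19 + 14×9 + 21×20 = 1002.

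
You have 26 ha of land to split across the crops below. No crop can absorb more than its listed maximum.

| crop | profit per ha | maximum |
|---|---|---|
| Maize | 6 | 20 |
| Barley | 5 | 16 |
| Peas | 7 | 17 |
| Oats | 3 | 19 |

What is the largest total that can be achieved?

173

Highest profit per ha first: Peas 7 > Maize 6 > Barley 5 > Oats 3.
Peas takes 17 to reach its cap of 17 — 9 left.
Maize has room for 20 but only 9 remain, so it gets 9.
Total = 6×9 + 7×17 = 173.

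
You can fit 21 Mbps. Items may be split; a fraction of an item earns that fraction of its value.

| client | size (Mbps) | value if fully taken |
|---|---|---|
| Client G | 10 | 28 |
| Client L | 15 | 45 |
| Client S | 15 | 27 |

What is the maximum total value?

Sort by value density: Client L 45/15≈3, Client G 28/10≈2.8, Client S 27/15≈1.8.
Client L: take in full, 15 Mbps for value 45 ; 6 left.
6 Mbps left: a 6/10 share of Client G gives 28×6/10 = 16.8.
Total value = 61.8.

61.8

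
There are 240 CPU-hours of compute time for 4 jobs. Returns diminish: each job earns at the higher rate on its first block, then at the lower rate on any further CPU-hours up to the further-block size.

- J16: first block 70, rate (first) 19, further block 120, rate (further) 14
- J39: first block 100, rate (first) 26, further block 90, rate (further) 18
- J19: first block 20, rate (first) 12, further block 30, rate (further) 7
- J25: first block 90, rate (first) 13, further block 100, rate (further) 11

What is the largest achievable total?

5190

Order all 8 blocks by rate: J39/T1 26 > J16/T1 19 > J39/T2 18 > J16/T2 14 > J25/T1 13 > J19/T1 12 > J25/T2 11 > J19/T2 7.
J39/T1 (26): +100 — 140 left.
J16 T1 at 19: fill all 70 — 70 left.
J39 T2 at 18: only 70 left, fill 70.
Total = 26×100 + 19×70 + 18×70 = 5190.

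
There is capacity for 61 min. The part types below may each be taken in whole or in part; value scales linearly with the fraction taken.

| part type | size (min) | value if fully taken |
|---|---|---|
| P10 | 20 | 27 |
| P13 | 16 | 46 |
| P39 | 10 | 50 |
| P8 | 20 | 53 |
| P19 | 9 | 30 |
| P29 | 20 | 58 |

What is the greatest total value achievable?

Best value per unit of size first: P39 50/10≈5, P19 30/9≈3.33, P29 58/20≈2.9, P13 46/16≈2.88, P8 53/20≈2.65, P10 27/20≈1.35.
Take all of P39 (10 min, value 50) — 51 min left.
P19: take in full, 9 min for value 30 — 42 left.
P29: take in full, 20 min for value 58 — 22 left.
Take all of P13 (16 min, value 46) — 6 min left.
6 min left: a 6/20 share of P8 gives 53×6/20 = 15.9.
Total value = 199.9.

199.9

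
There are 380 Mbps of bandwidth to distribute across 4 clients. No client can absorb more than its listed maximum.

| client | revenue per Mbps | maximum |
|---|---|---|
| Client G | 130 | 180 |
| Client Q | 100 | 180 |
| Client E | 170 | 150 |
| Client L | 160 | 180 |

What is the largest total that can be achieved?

Rank by revenue per Mbps: Client E 170 > Client L 160 > Client G 130 > Client Q 100.
Client E takes 150 to reach its cap of 150 ; 230 left.
Client L takes 180 to reach its cap of 180 ; 50 left.
Client G has room for 180 but only 50 remain, so it gets 50.
Total = 130×50 + 170×150 + 160×180 = 60800.

60800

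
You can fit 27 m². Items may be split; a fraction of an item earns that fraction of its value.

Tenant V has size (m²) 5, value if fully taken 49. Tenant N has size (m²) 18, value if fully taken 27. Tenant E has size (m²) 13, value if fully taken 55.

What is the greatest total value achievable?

117.5

Best value per unit of size first: Tenant V 49/5≈9.8, Tenant E 55/13≈4.23, Tenant N 27/18≈1.5.
Take all of Tenant V (5 m², value 49) ; 22 m² left.
Take all of Tenant E (13 m², value 55) ; 9 m² left.
9 m² left: a 9/18 share of Tenant N gives 27×9/18 = 13.5.
Total value = 117.5.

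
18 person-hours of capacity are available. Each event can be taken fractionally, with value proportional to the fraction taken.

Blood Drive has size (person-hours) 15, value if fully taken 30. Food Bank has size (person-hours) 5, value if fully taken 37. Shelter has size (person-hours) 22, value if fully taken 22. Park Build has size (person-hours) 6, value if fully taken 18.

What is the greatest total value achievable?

69

Rank by value-to-size ratio: Food Bank 37/5≈7.4, Park Build 18/6≈3, Blood Drive 30/15≈2, Shelter 22/22≈1.
Take all of Food Bank (5 person-hours, value 37) → 13 person-hours left.
Park Build: take in full, 6 person-hours for value 18 → 7 left.
Fill the last 7 person-hours with part of Blood Drive: 7/15 of it earns 14.
Total value = 69.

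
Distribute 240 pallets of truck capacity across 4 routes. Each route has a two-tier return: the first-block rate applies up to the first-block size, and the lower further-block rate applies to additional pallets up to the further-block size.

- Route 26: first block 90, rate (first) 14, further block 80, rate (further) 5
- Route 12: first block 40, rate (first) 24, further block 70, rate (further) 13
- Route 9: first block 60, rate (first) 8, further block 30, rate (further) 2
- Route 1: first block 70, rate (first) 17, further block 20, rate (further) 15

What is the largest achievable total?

3970

Treat each block as its own option and order by rate: Route 12/first 24 > Route 1/first 17 > Route 1/second 15 > Route 26/first 14 > Route 12/second 13 > Route 9/first 8 > Route 26/second 5 > Route 9/second 2.
Fill Route 12 first block (40 at 24) ; 200 left.
Fill Route 1 first block (70 at 17) ; 130 left.
Fill Route 1 second block (20 at 15) ; 110 left.
Route 26/first (14): +90 ; 20 left.
20 remain; put them into Route 12 second at 13.
Total = 24×40 + 17×70 + 15×20 + 14×90 + 13×20 = 3970.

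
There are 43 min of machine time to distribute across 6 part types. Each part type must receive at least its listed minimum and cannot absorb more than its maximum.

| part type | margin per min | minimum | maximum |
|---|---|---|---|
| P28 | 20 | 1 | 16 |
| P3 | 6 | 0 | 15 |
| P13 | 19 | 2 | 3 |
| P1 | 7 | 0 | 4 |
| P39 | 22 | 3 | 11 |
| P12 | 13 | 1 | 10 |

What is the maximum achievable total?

770

Meeting every minimum uses 1+0+2+0+3+1 = 7 min, leaving 36.
Order the part types by margin per min: P39 22 > P28 20 > P13 19 > P12 13 > P1 7 > P3 6.
P39 takes 8 more to reach its cap of 11 — 28 left.
Give P28 15 more to hit its cap of 16 — 13 left.
P13 takes 1 more to reach its cap of 3 — 12 left.
P12: +9 to 10 (cap) — 3 left.
P1: +3 (room for 4) → 3. Pool exhausted.
Total = 20×16 + 19×3 + 7×3 + 22×11 + 13×10 = 770.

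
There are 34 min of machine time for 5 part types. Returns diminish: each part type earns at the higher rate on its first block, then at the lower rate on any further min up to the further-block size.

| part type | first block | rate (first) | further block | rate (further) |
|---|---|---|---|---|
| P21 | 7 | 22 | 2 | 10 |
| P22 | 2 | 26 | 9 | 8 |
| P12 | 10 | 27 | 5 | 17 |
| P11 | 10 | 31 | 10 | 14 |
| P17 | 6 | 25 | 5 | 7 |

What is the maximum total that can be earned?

914

Rank every tier by rate: P11/T1 31 > P12/T1 27 > P22/T1 26 > P17/T1 25 > P21/T1 22 > P12/T2 17 > P11/T2 14 > P21/T2 10 > P22/T2 8 > P17/T2 7.
P11 T1 at 31: fill all 10 → 24 left.
P12 T1 at 27: fill all 10 → 14 left.
P22 T1 at 26: fill all 2 → 12 left.
P17/T1 (25): +6 → 6 left.
6 remain; put them into P21 T1 at 22.
Total = 31×10 + 27×10 + 26×2 + 25×6 + 22×6 = 914.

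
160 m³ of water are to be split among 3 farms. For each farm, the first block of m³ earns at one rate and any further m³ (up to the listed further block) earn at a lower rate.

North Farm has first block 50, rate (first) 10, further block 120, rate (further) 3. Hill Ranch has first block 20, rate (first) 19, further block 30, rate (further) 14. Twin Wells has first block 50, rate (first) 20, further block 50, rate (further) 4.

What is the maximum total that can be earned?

2340

Rank every tier by rate: Twin Wells/tier1 20 > Hill Ranch/tier1 19 > Hill Ranch/tier2 14 > North Farm/tier1 10 > Twin Wells/tier2 4 > North Farm/tier2 3.
Twin Wells tier1 at 20: fill all 50 — 110 left.
Fill Hill Ranch tier1 block (20 at 19) — 90 left.
Fill Hill Ranch tier2 block (30 at 14) — 60 left.
North Farm/tier1 (10): +50 — 10 left.
10 remain; put them into Twin Wells tier2 at 4.
Total = 20×50 + 19×20 + 14×30 + 10×50 + 4×10 = 2340.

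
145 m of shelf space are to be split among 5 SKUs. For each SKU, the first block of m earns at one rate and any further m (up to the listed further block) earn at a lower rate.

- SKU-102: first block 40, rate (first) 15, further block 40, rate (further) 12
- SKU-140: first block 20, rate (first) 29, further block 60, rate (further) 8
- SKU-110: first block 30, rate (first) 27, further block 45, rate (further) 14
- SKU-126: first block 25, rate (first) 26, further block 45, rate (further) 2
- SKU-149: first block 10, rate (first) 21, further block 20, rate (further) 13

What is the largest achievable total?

3130

Rank every tier by rate: SKU-140/T1 29 > SKU-110/T1 27 > SKU-126/T1 26 > SKU-149/T1 21 > SKU-102/T1 15 > SKU-110/T2 14 > SKU-149/T2 13 > SKU-102/T2 12 > SKU-140/T2 8 > SKU-126/T2 2.
SKU-140/T1 (29): +20 → 125 left.
SKU-110 T1 at 27: fill all 30 → 95 left.
Fill SKU-126 T1 block (25 at 26) → 70 left.
SKU-149 T1 at 21: fill all 10 → 60 left.
SKU-102 T1 at 15: fill all 40 → 20 left.
SKU-110/T2: +20 of 45 at 14; pool empty.
Total = 29×20 + 27×30 + 26×25 + 21×10 + 15×40 + 14×20 = 3130.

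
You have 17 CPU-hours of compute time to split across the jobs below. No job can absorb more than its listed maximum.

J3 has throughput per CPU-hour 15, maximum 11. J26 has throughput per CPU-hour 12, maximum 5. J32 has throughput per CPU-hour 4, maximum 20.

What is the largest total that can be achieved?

229

Rank by throughput per CPU-hour: J3 15 > J26 12 > J32 4.
Give J3 11 to hit its cap of 11 → 6 left.
J26: +5 to 5 (cap) → 1 left.
Only 1 left; J32 takes them to reach 1.
Total = 15×11 + 12×5 + 4×1 = 229.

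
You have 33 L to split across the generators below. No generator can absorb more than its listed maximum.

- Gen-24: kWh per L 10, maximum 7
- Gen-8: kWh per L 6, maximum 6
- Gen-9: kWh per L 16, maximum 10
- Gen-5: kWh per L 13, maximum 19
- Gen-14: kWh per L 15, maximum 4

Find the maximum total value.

Highest kWh per L first: Gen-9 16 > Gen-14 15 > Gen-5 13 > Gen-24 10 > Gen-8 6.
Gen-9: +10 to 10 (cap) — 23 left.
Gen-14 takes 4 to reach its cap of 4 — 19 left.
Gen-5 takes 19 to reach its cap of 19 — 0 left.
Total = 16×10 + 13×19 + 15×4 = 467.

467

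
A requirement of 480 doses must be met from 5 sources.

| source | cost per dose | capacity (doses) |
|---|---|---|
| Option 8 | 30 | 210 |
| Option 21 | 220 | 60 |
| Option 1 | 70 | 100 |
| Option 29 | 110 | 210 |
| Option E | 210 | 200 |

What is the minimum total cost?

32000

Use sources in increasing cost order.
Take 210 from Option 8 at 30 → need 270 more.
Option 1 (70): use full 100 → 170 doses to go.
Take 170 from Option 29 at 110 to finish.
Option E, Option 21: unused.
Cost = 210×30 + 100×70 + 170×110 = 32000.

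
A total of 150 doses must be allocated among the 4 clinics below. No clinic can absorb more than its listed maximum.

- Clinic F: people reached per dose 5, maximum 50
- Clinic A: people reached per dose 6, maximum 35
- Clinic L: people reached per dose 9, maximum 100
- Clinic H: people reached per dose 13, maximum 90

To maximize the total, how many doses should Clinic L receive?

Order the clinics by people reached per dose: Clinic H 13 > Clinic L 9 > Clinic A 6 > Clinic F 5.
Clinic H: +90 to 90 (cap) ; 60 left.
Only 60 left; Clinic L takes them to reach 60.

60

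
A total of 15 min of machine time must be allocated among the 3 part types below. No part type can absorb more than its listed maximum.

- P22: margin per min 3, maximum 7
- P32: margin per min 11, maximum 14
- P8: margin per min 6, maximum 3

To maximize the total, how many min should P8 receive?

Order the part types by margin per min: P32 11 > P8 6 > P22 3.
P32 takes 14 to reach its cap of 14 ; 1 left.
P8 has room for 3 but only 1 remain, so it gets 1.

1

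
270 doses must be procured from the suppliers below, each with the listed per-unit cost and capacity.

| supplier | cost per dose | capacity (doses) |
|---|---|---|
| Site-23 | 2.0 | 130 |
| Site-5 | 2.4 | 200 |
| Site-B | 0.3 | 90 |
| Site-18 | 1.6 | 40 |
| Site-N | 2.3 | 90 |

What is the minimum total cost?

374

Use suppliers in increasing cost order.
Take 90 from Site-B at 0.3 → need 180 more.
Take 40 from Site-18 at 1.6 → need 140 more.
Take 130 from Site-23 at 2.0 → need 10 more.
Site-N (2.3): take the remaining 10 → done.
Site-5: unused.
Cost = 90×0.3 + 40×1.6 + 130×2.0 + 10×2.3 = 374.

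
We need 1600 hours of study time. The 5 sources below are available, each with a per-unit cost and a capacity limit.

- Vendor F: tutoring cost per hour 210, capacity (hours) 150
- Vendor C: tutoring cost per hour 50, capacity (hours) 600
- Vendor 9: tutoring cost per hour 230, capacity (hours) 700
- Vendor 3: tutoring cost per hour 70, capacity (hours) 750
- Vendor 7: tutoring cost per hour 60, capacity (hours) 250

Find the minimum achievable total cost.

Cheapest first:
Take 600 from Vendor C at 50 ; need 1000 more.
Take 250 from Vendor 7 at 60 ; need 750 more.
Vendor 3 at 70: take all 750 hours ; 0 still needed.
Vendor F, Vendor 9: unused.
Cost = 600×50 + 250×60 + 750×70 = 97500.

97500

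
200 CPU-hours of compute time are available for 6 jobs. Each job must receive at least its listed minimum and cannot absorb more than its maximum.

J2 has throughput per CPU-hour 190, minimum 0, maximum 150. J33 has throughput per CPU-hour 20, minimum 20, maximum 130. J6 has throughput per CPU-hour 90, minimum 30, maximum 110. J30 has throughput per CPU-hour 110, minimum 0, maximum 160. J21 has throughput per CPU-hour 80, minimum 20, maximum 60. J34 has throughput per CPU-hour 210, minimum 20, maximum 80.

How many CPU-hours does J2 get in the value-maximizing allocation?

Meeting every minimum uses 0+20+30+0+20+20 = 90 CPU-hours, leaving 110.
Order the jobs by throughput per CPU-hour: J34 210 > J2 190 > J30 110 > J6 90 > J21 80 > J33 20.
Give J34 60 more to hit its cap of 80 → 50 left.
J2: +50 (room for 150) → 50. Pool exhausted.

50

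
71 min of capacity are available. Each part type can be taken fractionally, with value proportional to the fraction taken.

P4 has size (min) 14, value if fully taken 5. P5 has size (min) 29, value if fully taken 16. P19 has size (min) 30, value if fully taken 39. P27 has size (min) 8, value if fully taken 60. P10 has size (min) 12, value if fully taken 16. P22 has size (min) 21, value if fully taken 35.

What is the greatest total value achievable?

Best value per unit of size first: P27 60/8≈7.5, P22 35/21≈1.67, P10 16/12≈1.33, P19 39/30≈1.3, P5 16/29≈0.552, P4 5/14≈0.357.
P27: take in full, 8 min for value 60 ; 63 left.
All 21 min of P22 fit (value 35) ; 42 remain.
Take all of P10 (12 min, value 16) ; 30 min left.
All 30 min of P19 fit (value 39) ; 0 remain.
Total value = 150.

150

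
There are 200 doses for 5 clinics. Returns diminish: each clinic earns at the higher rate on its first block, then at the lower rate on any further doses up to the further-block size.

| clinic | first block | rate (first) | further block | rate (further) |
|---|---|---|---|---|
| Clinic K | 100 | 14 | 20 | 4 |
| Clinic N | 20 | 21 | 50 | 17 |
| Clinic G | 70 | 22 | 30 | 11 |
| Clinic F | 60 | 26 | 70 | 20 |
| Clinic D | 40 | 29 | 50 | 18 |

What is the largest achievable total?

Treat each block as its own option and order by rate: Clinic D/tier1 29 > Clinic F/tier1 26 > Clinic G/tier1 22 > Clinic N/tier1 21 > Clinic F/tier2 20 > Clinic D/tier2 18 > Clinic N/tier2 17 > Clinic K/tier1 14 > Clinic G/tier2 11 > Clinic K/tier2 4.
Clinic D tier1 at 29: fill all 40 — 160 left.
Clinic F/tier1 (26): +60 — 100 left.
Fill Clinic G tier1 block (70 at 22) — 30 left.
Clinic N tier1 at 21: fill all 20 — 10 left.
Clinic F/tier2: +10 of 70 at 20; pool empty.
Total = 29×40 + 26×60 + 22×70 + 21×20 + 20×10 = 4880.

4880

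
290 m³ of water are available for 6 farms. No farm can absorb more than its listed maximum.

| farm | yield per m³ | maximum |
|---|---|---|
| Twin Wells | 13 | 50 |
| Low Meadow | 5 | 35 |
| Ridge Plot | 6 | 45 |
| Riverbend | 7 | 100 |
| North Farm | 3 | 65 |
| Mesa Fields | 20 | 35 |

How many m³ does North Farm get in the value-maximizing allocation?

Rank by yield per m³: Mesa Fields 20 > Twin Wells 13 > Riverbend 7 > Ridge Plot 6 > Low Meadow 5 > North Farm 3.
Mesa Fields takes 35 to reach its cap of 35 — 255 left.
Give Twin Wells 50 to hit its cap of 50 — 205 left.
Give Riverbend 100 to hit its cap of 100 — 105 left.
Give Ridge Plot 45 to hit its cap of 45 — 60 left.
Low Meadow takes 35 to reach its cap of 35 — 25 left.
Only 25 left; North Farm takes them to reach 25.

25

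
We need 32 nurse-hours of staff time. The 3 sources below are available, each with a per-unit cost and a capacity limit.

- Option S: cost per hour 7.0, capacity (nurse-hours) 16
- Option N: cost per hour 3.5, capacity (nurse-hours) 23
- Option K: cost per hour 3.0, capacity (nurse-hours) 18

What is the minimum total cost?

103

Fill from the cheapest source first.
Option K (3.0): use full 18 → 14 nurse-hours to go.
Option N at 3.5: take 14 of its 23 → requirement met.
Option S: unused.
Cost = 18×3.0 + 14×3.5 = 103.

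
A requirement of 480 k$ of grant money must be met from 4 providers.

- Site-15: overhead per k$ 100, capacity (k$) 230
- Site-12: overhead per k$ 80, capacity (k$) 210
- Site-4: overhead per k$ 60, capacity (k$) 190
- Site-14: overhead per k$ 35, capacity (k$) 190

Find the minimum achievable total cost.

26050

Cheapest first:
Site-14 (35): use full 190 → 290 k$ to go.
Site-4 (60): use full 190 → 100 k$ to go.
Take 100 from Site-12 at 80 to finish.
Site-15: unused.
Cost = 190×35 + 190×60 + 100×80 = 26050.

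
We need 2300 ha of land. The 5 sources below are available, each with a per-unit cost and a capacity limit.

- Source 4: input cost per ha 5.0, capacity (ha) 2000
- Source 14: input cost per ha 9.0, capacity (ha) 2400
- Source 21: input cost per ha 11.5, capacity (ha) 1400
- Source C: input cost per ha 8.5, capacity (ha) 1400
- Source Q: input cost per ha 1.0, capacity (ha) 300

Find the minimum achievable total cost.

Cheapest first:
Take 300 from Source Q at 1.0 ; need 2000 more.
Take 2000 from Source 4 at 5.0 ; need 0 more.
Source C, Source 14, Source 21: unused.
Cost = 300×1.0 + 2000×5.0 = 10300.

10300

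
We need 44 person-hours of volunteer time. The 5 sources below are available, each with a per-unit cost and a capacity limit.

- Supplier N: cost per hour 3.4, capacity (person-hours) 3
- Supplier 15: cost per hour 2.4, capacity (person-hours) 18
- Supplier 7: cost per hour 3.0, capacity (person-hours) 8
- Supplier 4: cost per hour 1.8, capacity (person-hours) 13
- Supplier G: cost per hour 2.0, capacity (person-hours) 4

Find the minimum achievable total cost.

Use sources in increasing cost order.
Supplier 4 (1.8): use full 13 ; 31 person-hours to go.
Supplier G (2.0): use full 4 ; 27 person-hours to go.
Take 18 from Supplier 15 at 2.4 ; need 9 more.
Supplier 7 (3.0): use full 8 ; 1 person-hours to go.
Take 1 from Supplier N at 3.4 to finish.
Cost = 13×1.8 + 4×2.0 + 18×2.4 + 8×3.0 + 1×3.4 = 102.

102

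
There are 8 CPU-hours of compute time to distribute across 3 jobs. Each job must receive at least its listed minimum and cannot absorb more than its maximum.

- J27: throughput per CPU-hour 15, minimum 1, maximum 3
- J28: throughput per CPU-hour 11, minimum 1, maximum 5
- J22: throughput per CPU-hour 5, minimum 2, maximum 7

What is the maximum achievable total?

Meeting every minimum uses 1+1+2 = 4 CPU-hours, leaving 4.
Highest throughput per CPU-hour first: J27 15 > J28 11 > J22 5.
J27 takes 2 more to reach its cap of 3 → 2 left.
J28: +2 (room for 4) → 3. Pool exhausted.
Total = 15×3 + 11×3 + 5×2 = 88.

88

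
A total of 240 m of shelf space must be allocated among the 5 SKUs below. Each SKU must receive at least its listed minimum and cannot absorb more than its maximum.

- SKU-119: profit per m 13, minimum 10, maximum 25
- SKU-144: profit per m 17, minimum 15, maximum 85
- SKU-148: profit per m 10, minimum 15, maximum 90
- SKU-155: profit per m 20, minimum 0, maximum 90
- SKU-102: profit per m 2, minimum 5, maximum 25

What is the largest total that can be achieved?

3930

Meeting every minimum uses 10+15+15+0+5 = 45 m, leaving 195.
Highest profit per m first: SKU-155 20 > SKU-144 17 > SKU-119 13 > SKU-148 10 > SKU-102 2.
SKU-155 takes 90 more to reach its cap of 90 → 105 left.
SKU-144 takes 70 more to reach its cap of 85 → 35 left.
SKU-119: +15 to 25 (cap) → 20 left.
Only 20 left; SKU-148 takes them to reach 35.
Total = 13×25 + 17×85 + 10×35 + 20×90 + 2×5 = 3930.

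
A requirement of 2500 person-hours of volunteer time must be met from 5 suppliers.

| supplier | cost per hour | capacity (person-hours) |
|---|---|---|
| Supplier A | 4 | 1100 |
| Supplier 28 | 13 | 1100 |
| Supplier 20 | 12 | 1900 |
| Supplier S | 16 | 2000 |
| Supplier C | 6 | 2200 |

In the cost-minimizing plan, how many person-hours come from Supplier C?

1400

Fill from the cheapest supplier first.
Take 1100 from Supplier A at 4 ; need 1400 more.
Supplier C (6): take the remaining 1400 ; done.
Supplier 20, Supplier 28, Supplier S: unused.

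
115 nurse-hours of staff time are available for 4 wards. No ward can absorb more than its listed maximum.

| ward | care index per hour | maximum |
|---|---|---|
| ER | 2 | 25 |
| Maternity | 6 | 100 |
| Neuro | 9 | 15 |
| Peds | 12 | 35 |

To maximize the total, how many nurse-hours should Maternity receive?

Order the wards by care index per hour: Peds 12 > Neuro 9 > Maternity 6 > ER 2.
Peds: +35 to 35 (cap) → 80 left.
Give Neuro 15 to hit its cap of 15 → 65 left.
Maternity has room for 100 but only 65 remain, so it gets 65.

65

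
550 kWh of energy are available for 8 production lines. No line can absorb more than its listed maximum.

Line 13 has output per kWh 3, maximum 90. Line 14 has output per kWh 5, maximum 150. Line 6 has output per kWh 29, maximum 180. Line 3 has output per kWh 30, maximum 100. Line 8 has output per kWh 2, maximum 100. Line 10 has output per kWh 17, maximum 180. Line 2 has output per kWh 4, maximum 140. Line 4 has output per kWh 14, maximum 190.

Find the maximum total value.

12540

Rank by output per kWh: Line 3 30 > Line 6 29 > Line 10 17 > Line 4 14 > Line 14 5 > Line 2 4 > Line 13 3 > Line 8 2.
Line 3: +100 to 100 (cap) ; 450 left.
Line 6: +180 to 180 (cap) ; 270 left.
Give Line 10 180 to hit its cap of 180 ; 90 left.
Line 4: +90 (room for 190) → 90. Pool exhausted.
Total = 29×180 + 30×100 + 17×180 + 14×90 = 12540.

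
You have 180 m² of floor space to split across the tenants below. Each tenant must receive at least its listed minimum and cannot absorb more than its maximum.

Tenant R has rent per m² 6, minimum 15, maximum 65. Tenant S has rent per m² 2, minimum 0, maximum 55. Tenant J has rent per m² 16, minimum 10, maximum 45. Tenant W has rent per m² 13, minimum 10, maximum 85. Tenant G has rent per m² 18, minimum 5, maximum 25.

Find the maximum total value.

2425

Meeting every minimum uses 15+0+10+10+5 = 40 m², leaving 140.
Order the tenants by rent per m²: Tenant G 18 > Tenant J 16 > Tenant W 13 > Tenant R 6 > Tenant S 2.
Tenant G: +20 to 25 (cap) — 120 left.
Tenant J takes 35 more to reach its cap of 45 — 85 left.
Give Tenant W 75 more to hit its cap of 85 — 10 left.
Only 10 left; Tenant R takes them to reach 25.
Total = 6×25 + 16×45 + 13×85 + 18×25 = 2425.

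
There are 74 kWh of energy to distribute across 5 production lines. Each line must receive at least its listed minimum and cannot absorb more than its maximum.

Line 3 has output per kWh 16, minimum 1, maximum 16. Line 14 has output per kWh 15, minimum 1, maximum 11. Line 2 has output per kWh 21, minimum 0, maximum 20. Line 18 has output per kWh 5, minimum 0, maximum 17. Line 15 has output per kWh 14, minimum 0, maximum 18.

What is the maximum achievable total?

1138

Meeting every minimum uses 1+1+0+0+0 = 2 kWh, leaving 72.
Highest output per kWh first: Line 2 21 > Line 3 16 > Line 14 15 > Line 15 14 > Line 18 5.
Line 2: +20 to 20 (cap) — 52 left.
Line 3: +15 to 16 (cap) — 37 left.
Give Line 14 10 more to hit its cap of 11 — 27 left.
Give Line 15 18 more to hit its cap of 18 — 9 left.
Line 18 has room for 17 more but only 9 remain, so it gets 9.
Total = 16×16 + 15×11 + 21×20 + 5×9 + 14×18 = 1138.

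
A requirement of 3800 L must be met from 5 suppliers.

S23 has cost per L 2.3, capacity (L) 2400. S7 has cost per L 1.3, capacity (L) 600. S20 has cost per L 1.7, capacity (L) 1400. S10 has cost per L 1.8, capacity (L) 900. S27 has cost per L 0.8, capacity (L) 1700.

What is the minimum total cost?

4700

Cheapest first:
S27 (0.8): use full 1700 ; 2100 L to go.
S7 (1.3): use full 600 ; 1500 L to go.
S20 at 1.7: take all 1400 L ; 100 still needed.
Take 100 from S10 at 1.8 to finish.
S23: unused.
Cost = 1700×0.8 + 600×1.3 + 1400×1.7 + 100×1.8 = 4700.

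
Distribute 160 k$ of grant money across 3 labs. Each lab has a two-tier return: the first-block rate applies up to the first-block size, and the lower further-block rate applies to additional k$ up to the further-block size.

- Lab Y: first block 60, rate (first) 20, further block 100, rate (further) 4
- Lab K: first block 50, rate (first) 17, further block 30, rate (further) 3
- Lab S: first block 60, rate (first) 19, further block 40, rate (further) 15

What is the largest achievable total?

Order all 6 blocks by rate: Lab Y/T1 20 > Lab S/T1 19 > Lab K/T1 17 > Lab S/T2 15 > Lab Y/T2 4 > Lab K/T2 3.
Lab Y T1 at 20: fill all 60 → 100 left.
Lab S/T1 (19): +60 → 40 left.
40 remain; put them into Lab K T1 at 17.
Total = 20×60 + 19×60 + 17×40 = 3020.

3020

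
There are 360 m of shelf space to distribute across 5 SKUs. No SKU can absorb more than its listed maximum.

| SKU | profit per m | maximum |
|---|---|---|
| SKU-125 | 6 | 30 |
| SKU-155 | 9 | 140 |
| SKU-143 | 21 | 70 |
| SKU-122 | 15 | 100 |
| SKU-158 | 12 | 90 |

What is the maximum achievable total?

4950

Highest profit per m first: SKU-143 21 > SKU-122 15 > SKU-158 12 > SKU-155 9 > SKU-125 6.
SKU-143: +70 to 70 (cap) — 290 left.
SKU-122 takes 100 to reach its cap of 100 — 190 left.
Give SKU-158 90 to hit its cap of 90 — 100 left.
SKU-155: +100 (room for 140) → 100. Pool exhausted.
Total = 9×100 + 21×70 + 15×100 + 12×90 = 4950.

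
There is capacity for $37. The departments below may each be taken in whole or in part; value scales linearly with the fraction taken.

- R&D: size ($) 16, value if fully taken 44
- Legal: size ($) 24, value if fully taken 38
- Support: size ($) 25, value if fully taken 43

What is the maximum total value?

80.12

Best value per unit of size first: R&D 44/16≈2.75, Support 43/25≈1.72, Legal 38/24≈1.58.
R&D: take in full, 16 $ for value 44 → 21 left.
Fill the last 21 $ with part of Support: 21/25 of it earns 36.12.
Total value = 80.12.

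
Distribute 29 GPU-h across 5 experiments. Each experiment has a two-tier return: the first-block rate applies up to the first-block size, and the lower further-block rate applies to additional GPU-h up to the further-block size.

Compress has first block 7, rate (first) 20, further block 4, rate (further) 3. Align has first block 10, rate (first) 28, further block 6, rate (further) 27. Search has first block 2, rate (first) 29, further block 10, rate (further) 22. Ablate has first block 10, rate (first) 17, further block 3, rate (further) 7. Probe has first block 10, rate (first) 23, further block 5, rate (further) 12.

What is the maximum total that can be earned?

752

Rank every tier by rate: Search/first 29 > Align/first 28 > Align/second 27 > Probe/first 23 > Search/second 22 > Compress/first 20 > Ablate/first 17 > Probe/second 12 > Ablate/second 7 > Compress/second 3.
Fill Search first block (2 at 29) ; 27 left.
Fill Align first block (10 at 28) ; 17 left.
Align/second (27): +6 ; 11 left.
Fill Probe first block (10 at 23) ; 1 left.
Search second at 22: only 1 left, fill 1.
Total = 29×2 + 28×10 + 27×6 + 23×10 + 22×1 = 752.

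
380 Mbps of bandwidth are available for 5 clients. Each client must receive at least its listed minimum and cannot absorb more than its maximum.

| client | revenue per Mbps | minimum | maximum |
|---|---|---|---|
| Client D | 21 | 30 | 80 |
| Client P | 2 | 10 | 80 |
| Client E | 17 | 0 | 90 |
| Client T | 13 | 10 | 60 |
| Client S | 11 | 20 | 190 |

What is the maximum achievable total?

5550

Meeting every minimum uses 30+10+0+10+20 = 70 Mbps, leaving 310.
Order the clients by revenue per Mbps: Client D 21 > Client E 17 > Client T 13 > Client S 11 > Client P 2.
Client D takes 50 more to reach its cap of 80 → 260 left.
Client E takes 90 more to reach its cap of 90 → 170 left.
Client T takes 50 more to reach its cap of 60 → 120 left.
Client S has room for 170 more but only 120 remain, so it gets 140.
Total = 21×80 + 2×10 + 17×90 + 13×60 + 11×140 = 5550.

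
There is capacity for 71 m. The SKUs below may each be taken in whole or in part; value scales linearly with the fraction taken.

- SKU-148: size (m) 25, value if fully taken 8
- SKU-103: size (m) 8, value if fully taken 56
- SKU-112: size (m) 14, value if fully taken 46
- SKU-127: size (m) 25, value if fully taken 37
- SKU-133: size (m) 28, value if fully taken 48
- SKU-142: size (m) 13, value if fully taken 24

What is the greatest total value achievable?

Sort by value density: SKU-103 56/8≈7, SKU-112 46/14≈3.29, SKU-142 24/13≈1.85, SKU-133 48/28≈1.71, SKU-127 37/25≈1.48, SKU-148 8/25≈0.32.
All 8 m of SKU-103 fit (value 56) → 63 remain.
Take all of SKU-112 (14 m, value 46) → 49 m left.
All 13 m of SKU-142 fit (value 24) → 36 remain.
All 28 m of SKU-133 fit (value 48) → 8 remain.
Fill the last 8 m with part of SKU-127: 8/25 of it earns 11.84.
Total value = 185.84.

185.84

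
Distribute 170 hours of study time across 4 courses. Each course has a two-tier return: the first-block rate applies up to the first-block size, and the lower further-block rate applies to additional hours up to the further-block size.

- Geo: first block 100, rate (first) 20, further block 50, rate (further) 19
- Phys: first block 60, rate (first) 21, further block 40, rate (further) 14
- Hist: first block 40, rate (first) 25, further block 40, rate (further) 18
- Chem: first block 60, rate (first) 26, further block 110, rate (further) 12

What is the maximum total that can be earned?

4020

Rank every tier by rate: Chem/first 26 > Hist/first 25 > Phys/first 21 > Geo/first 20 > Geo/second 19 > Hist/second 18 > Phys/second 14 > Chem/second 12.
Chem first at 26: fill all 60 ; 110 left.
Hist first at 25: fill all 40 ; 70 left.
Fill Phys first block (60 at 21) ; 10 left.
Geo/first: +10 of 100 at 20; pool empty.
Total = 26×60 + 25×40 + 21×60 + 20×10 = 4020.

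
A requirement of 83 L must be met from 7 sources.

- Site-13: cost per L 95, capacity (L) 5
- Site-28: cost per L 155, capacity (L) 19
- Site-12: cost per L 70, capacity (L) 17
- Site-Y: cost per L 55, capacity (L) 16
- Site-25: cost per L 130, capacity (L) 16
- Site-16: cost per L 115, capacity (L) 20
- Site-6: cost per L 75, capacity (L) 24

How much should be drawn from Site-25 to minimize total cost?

Cheapest first:
Site-Y at 55: take all 16 L ; 67 still needed.
Site-12 (70): use full 17 ; 50 L to go.
Take 24 from Site-6 at 75 ; need 26 more.
Take 5 from Site-13 at 95 ; need 21 more.
Site-16 at 115: take all 20 L ; 1 still needed.
Site-25 at 130: take 1 of its 16 ; requirement met.
Site-28: unused.

1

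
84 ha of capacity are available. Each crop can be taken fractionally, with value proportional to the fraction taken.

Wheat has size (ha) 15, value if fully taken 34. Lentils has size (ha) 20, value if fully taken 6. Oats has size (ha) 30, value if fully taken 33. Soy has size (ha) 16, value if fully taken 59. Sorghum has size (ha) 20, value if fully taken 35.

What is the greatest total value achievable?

161.9

Best value per unit of size first: Soy 59/16≈3.69, Wheat 34/15≈2.27, Sorghum 35/20≈1.75, Oats 33/30≈1.1, Lentils 6/20≈0.3.
Take all of Soy (16 ha, value 59) ; 68 ha left.
Wheat: take in full, 15 ha for value 34 ; 53 left.
Take all of Sorghum (20 ha, value 35) ; 33 ha left.
All 30 ha of Oats fit (value 33) ; 3 remain.
Only 3 ha remain; take 3/20 of Lentils for value 6×3/20 = 0.9.
Total value = 161.9.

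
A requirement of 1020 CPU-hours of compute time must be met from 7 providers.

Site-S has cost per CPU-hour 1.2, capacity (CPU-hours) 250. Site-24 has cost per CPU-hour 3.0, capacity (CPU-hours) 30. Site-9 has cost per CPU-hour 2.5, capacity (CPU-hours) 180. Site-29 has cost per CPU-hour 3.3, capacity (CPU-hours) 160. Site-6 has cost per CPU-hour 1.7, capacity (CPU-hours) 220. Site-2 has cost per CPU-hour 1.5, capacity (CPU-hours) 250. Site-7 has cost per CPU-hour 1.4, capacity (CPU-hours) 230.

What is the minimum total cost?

1546

Fill from the cheapest provider first.
Site-S at 1.2: take all 250 CPU-hours ; 770 still needed.
Site-7 at 1.4: take all 230 CPU-hours ; 540 still needed.
Site-2 (1.5): use full 250 ; 290 CPU-hours to go.
Site-6 at 1.7: take all 220 CPU-hours ; 70 still needed.
Site-9 (2.5): take the remaining 70 ; done.
Site-24, Site-29: unused.
Cost = 250×1.2 + 230×1.4 + 250×1.5 + 220×1.7 + 70×2.5 = 1546.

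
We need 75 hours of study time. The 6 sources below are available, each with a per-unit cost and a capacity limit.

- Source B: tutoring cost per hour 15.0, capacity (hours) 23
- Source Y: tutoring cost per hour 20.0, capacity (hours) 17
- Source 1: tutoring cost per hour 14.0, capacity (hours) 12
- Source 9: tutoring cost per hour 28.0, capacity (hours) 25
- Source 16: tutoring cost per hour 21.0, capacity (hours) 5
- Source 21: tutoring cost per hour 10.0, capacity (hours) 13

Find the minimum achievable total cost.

Fill from the cheapest source first.
Take 13 from Source 21 at 10.0 ; need 62 more.
Source 1 (14.0): use full 12 ; 50 hours to go.
Source B at 15.0: take all 23 hours ; 27 still needed.
Source Y (20.0): use full 17 ; 10 hours to go.
Source 16 (21.0): use full 5 ; 5 hours to go.
Take 5 from Source 9 at 28.0 to finish.
Cost = 13×10.0 + 12×14.0 + 23×15.0 + 17×20.0 + 5×21.0 + 5×28.0 = 1228.

1228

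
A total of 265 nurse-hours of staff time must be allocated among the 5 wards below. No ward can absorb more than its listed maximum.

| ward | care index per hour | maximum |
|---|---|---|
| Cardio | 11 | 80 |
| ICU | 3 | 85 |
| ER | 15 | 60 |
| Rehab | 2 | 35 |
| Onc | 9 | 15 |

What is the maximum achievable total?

2220

Order the wards by care index per hour: ER 15 > Cardio 11 > Onc 9 > ICU 3 > Rehab 2.
ER: +60 to 60 (cap) ; 205 left.
Cardio: +80 to 80 (cap) ; 125 left.
Give Onc 15 to hit its cap of 15 ; 110 left.
Give ICU 85 to hit its cap of 85 ; 25 left.
Only 25 left; Rehab takes them to reach 25.
Total = 11×80 + 3×85 + 15×60 + 2×25 + 9×15 = 2220.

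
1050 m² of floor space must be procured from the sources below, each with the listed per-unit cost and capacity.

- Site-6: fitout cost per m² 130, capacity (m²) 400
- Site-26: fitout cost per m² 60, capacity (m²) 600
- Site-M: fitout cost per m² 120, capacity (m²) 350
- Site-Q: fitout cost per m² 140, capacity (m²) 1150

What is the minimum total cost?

91000

Cheapest first:
Take 600 from Site-26 at 60 — need 450 more.
Site-M (120): use full 350 — 100 m² to go.
Take 100 from Site-6 at 130 to finish.
Site-Q: unused.
Cost = 600×60 + 350×120 + 100×130 = 91000.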